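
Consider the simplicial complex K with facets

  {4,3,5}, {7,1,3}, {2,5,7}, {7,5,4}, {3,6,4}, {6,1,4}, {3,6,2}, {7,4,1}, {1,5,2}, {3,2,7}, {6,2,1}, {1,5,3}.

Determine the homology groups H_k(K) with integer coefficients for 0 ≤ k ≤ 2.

H_0 ≅ Z,  H_1 ≅ Z/2,  H_2 = 0.

We work with the vertex ordering 1 < 2 < 3 < 4 < 5 < 6 < 7. The simplices of K, each written with vertices in increasing order, are:

  0-simplices (7): [1], [2], [3], [4], [5], [6], [7]
  1-simplices (18): [1,2], [1,3], [1,4], [1,5], [1,6], [1,7], [2,3], [2,5], [2,6], [2,7], [3,4], [3,5], [3,6], [3,7], [4,5], [4,6], [4,7], [5,7]
  2-simplices (12): [1,2,5], [1,2,6], [1,3,5], [1,3,7], [1,4,6], [1,4,7], [2,3,6], [2,3,7], [2,5,7], [3,4,5], [3,4,6], [4,5,7]

so the chain groups are C_0 ≅ Z^7, C_1 ≅ Z^18, C_2 ≅ Z^12.

∂_1: C_1 → C_0 maps an edge to its endpoints' difference, ∂[p,q] = q − p.
This gives a 7×18 integer matrix of rank 6; reducing to Smith normal form yields diagonal entries (1,1,1,1,1,1).

The boundary map ∂_2: C_2 → C_1 acts by ∂[p,q,r] = [q,r] − [p,r] + [p,q]. For instance
  ∂[1,4,7] = [4,7] − [1,7] + [1,4],
  ∂[2,5,7] = [5,7] − [2,7] + [2,5].
The resulting 18×12 matrix has rank 12, and its Smith normal form has invariant factors (1,1,1,1,1,1,1,1,1,1,1,2).

Now H_k = ker ∂_k / im ∂_{k+1}, so:

  H_0: rank C_0 − rank ∂_1 = 7 − 6 = 1, and the invariant factors of ∂_1 are all 1, so H_0 ≅ Z.
  H_1: rank ker ∂_1 − rank ∂_2 = (18 − 6) − 12 = 0, and ∂_2 has invariant factor 2 > 1, so H_1 ≅ Z/2.
  H_2: rank ker ∂_2 − rank ∂_3 = (12 − 12) − 0 = 0, and there is no ∂_3, so H_2 ≅ 0.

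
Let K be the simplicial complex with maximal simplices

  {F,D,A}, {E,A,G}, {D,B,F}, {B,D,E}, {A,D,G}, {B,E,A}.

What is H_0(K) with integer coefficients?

H_0 ≅ Z.

K has 6 vertices, 12 edges, 6 triangles.
rank ∂_0 = 0, rank ∂_1 = 5 ⇒ b_0 = 6 − 0 − 5 = 1; all invariant factors of ∂_1 are 1 so no torsion. So H_0 = Z.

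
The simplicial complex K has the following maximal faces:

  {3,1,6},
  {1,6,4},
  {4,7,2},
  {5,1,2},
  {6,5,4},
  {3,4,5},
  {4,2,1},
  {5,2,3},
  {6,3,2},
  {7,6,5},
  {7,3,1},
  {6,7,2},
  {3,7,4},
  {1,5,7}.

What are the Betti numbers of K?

We work with the vertex ordering 1 < 2 < 3 < 4 < 5 < 6 < 7. The simplices of K, each written with vertices in increasing order, are:

  0-simplices (7): [1], [2], [3], [4], [5], [6], [7]
  1-simplices (21): [1,2], [1,3], [1,4], [1,5], [1,6], [1,7], [2,3], [2,4], [2,5], [2,6], [2,7], [3,4], [3,5], [3,6], [3,7], [4,5], [4,6], [4,7], [5,6], [5,7], [6,7]
  2-simplices (14): [1,2,4], [1,2,5], [1,3,6], [1,3,7], [1,4,6], [1,5,7], [2,3,5], [2,3,6], [2,4,7], [2,6,7], [3,4,5], [3,4,7], [4,5,6], [5,6,7]

so the chain groups are C_0 ≅ Z^7, C_1 ≅ Z^21, C_2 ≅ Z^14.

Boundary ∂_1: C_1 → C_0 maps an edge to its endpoints' difference, ∂[p,q] = q − p.
As a 7×21 matrix over Z this has rank 6, with invariant factors (1,1,1,1,1,1).

The boundary map ∂_2: C_2 → C_1 acts by ∂[p,q,r] = [q,r] − [p,r] + [p,q]. For instance
  ∂[2,3,5] = [3,5] − [2,5] + [2,3],
  ∂[3,4,7] = [4,7] − [3,7] + [3,4].
This gives a 21×14 integer matrix of rank 13; reducing to Smith normal form yields diagonal entries (1,1,1,1,1,1,1,1,1,1,1,1,1).

Now H_k = ker ∂_k / im ∂_{k+1}, so:

  H_0: rank C_0 − rank ∂_1 = 7 − 6 = 1, and the invariant factors of ∂_1 are all 1, so H_0 ≅ Z.
  H_1: rank ker ∂_1 − rank ∂_2 = (21 − 6) − 13 = 2, and the invariant factors of ∂_2 are all 1, so H_1 ≅ Z^2.
  H_2: rank ker ∂_2 − rank ∂_3 = (14 − 13) − 0 = 1, and there is no ∂_3, so H_2 ≅ Z.

As a check, the Euler characteristic is 7 − 21 + 14 = 0, which agrees with 1 − 2 + 1 = 0.
(K is a triangulation of the torus T^2.)

Hence the Betti numbers are b_0 = 1, b_1 = 2, b_2 = 1.

b_0 = 1, b_1 = 2, b_2 = 1.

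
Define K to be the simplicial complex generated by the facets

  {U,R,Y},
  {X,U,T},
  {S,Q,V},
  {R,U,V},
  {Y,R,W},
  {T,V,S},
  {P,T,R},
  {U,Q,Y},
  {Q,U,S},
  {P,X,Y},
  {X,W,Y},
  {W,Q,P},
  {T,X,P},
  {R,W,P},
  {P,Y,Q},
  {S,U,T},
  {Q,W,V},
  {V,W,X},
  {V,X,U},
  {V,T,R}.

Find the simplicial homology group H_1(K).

H_1 = Z ⊕ Z/2Z.

Take the total order P < Q < R < S < T < U < V < W < X < Y on the vertex set. Then K (dimension 2) consists of the simplices:

  0-simplices (10): P, Q, R, S, T, U, V, W, X, Y
  1-simplices (30): PQ, PR, PT, PW, PX, PY, QS, QU, QV, QW, QY, RT, RU, RV, RW, RY, ST, SU, SV, TU, TV, TX, UV, UX, UY, VW, VX, WX, WY, XY
  2-simplices (20): PQW, PQY, PRT, PRW, PTX, PXY, QSU, QSV, QUY, QVW, RTV, RUV, RUY, RWY, STU, STV, TUX, UVX, VWX, WXY

so the chain groups are C_0 ≅ Z^10, C_1 ≅ Z^30, C_2 ≅ Z^20.

∂_1: C_1 → C_0 maps an edge to its endpoints' difference, ∂[p,q] = q − p. For instance
  ∂VX = X − V.
This gives a 10×30 integer matrix of rank 9; reducing to Smith normal form yields diagonal entries (1,1,1,1,1,1,1,1,1).

∂_2: C_2 → C_1 acts by ∂[p,q,r] = [q,r] − [p,r] + [p,q]. For instance
  ∂PRT = RT − PT + PR,
  ∂PQW = QW − PW + PQ.
The 30×20 boundary matrix has rank 20 and Smith normal form diag(1,1,1,1,1,1,1,1,1,1,1,1,1,1,1,1,1,1,1,2).

From H_k ≅ ker(∂_k) / im(∂_{k+1}) we obtain:

  H_1: rank ker ∂_1 − rank ∂_2 = (30 − 9) − 20 = 1, and ∂_2 has invariant factor 2 > 1, so H_1 = Z ⊕ Z/2Z.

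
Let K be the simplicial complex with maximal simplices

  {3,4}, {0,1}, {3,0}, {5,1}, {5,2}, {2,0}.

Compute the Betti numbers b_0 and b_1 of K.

b_0 = 1, b_1 = 1.

We work with the vertex ordering 0 < 1 < 2 < 3 < 4 < 5. The simplices of K, each written with vertices in increasing order, are:

  0-simplices (6): [0], [1], [2], [3], [4], [5]
  1-simplices (6): [0,1], [0,2], [0,3], [1,5], [2,5], [3,4]

Hence C_0 ≅ Z^6, C_1 ≅ Z^6.

The boundary map ∂_1: C_1 → C_0 sends each edge [p,q] (with p < q) to q − p. For instance
  ∂[3,4] = [4] − [3].
The resulting 6×6 matrix has rank 5, and its Smith normal form has invariant factors (1,1,1,1,1).

From H_k ≅ ker(∂_k) / im(∂_{k+1}) we obtain:

  H_0: rank C_0 − rank ∂_1 = 6 − 5 = 1, and the invariant factors of ∂_1 are all 1, so H_0 ≅ Z.
  H_1: rank ker ∂_1 − rank ∂_2 = (6 − 5) − 0 = 1, and there is no ∂_2, so H_1 ≅ Z.

As a check, the Euler characteristic is 6 − 6 = 0, which agrees with 1 − 1 = 0.

Hence the Betti numbers are b_0 = 1, b_1 = 1.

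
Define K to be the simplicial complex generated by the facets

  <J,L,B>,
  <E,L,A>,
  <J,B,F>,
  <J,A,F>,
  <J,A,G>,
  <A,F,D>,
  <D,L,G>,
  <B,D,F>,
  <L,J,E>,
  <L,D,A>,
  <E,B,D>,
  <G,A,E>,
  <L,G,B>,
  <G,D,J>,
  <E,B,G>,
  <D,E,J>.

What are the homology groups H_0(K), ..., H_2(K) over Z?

H_0 ≅ Z,  H_1 ≅ Z^2,  H_2 ≅ Z.

Fix the vertex order A < B < D < E < F < G < J < L and write every simplex with vertices in increasing order. Then dim K = 2 and the simplices of K are:

  0-simplices (8): A, B, D, E, F, G, J, L
  1-simplices (24): AD, AE, AF, AG, AJ, AL, BD, BE, BF, BG, BJ, BL, DE, DF, DG, DJ, DL, EG, EJ, EL, FJ, GJ, GL, JL
  2-simplices (16): ADF, ADL, AEG, AEL, AFJ, AGJ, BDE, BDF, BEG, BFJ, BGL, BJL, DEJ, DGJ, DGL, EJL

Hence C_0 ≅ Z^8, C_1 ≅ Z^24, C_2 ≅ Z^16.

Boundary ∂_1: C_1 → C_0 maps an edge to its endpoints' difference, ∂[p,q] = q − p. For instance
  ∂EL = L − E.
The resulting 8×24 matrix has rank 7, and its Smith normal form has invariant factors (1,1,1,1,1,1,1).

The boundary map ∂_2: C_2 → C_1 sends each 2-simplex [p,q,r] to [q,r] − [p,r] + [p,q]. For instance
  ∂DEJ = EJ − DJ + DE,
  ∂AEL = EL − AL + AE.
The 24×16 boundary matrix has rank 15 and Smith normal form diag(1,1,1,1,1,1,1,1,1,1,1,1,1,1,1).

Reading off H_k = ker ∂_k / im ∂_{k+1}:

  H_0: rank C_0 − rank ∂_1 = 8 − 7 = 1, and the invariant factors of ∂_1 are all 1, so H_0 ≅ Z.
  H_1: rank ker ∂_1 − rank ∂_2 = (24 − 7) − 15 = 2, and the invariant factors of ∂_2 are all 1, so H_1 ≅ Z^2.
  H_2: rank ker ∂_2 − rank ∂_3 = (16 − 15) − 0 = 1, and there is no ∂_3, so H_2 ≅ Z.

(K is a triangulation of the torus T^2.)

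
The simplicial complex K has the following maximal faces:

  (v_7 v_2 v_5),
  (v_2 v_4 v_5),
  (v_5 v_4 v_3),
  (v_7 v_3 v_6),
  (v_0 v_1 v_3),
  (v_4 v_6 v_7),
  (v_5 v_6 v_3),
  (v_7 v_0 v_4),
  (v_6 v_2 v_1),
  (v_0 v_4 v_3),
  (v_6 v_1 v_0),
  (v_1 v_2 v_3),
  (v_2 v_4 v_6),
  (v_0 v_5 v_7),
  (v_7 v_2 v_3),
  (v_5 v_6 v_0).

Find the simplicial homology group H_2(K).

H_2 ≅ Z.

Order the vertices as v_0 < v_1 < v_2 < v_3 < v_4 < v_5 < v_6 < v_7. Listing each simplex with vertices in this order, K has dimension 2 with simplices:

  0-simplices (8): [v_0], [v_1], [v_2], [v_3], [v_4], [v_5], [v_6], [v_7]
  1-simplices (24): (24 of them)
  2-simplices (16): (16 of them)

so the chain groups are C_0 ≅ Z^8, C_1 ≅ Z^24, C_2 ≅ Z^16.

The boundary map ∂_1: C_1 → C_0 is given by ∂[p,q] = [q] − [p].
The resulting 8×24 matrix has rank 7, and its Smith normal form has invariant factors (1,1,1,1,1,1,1).

The boundary map ∂_2: C_2 → C_1 maps a triangle to the signed sum of its edges. For instance
  ∂[v_0,v_5,v_6] = [v_5,v_6] − [v_0,v_6] + [v_0,v_5],
  ∂[v_0,v_4,v_7] = [v_4,v_7] − [v_0,v_7] + [v_0,v_4].
This gives a 24×16 integer matrix of rank 15; reducing to Smith normal form yields diagonal entries (1,1,1,1,1,1,1,1,1,1,1,1,1,1,1).

Computing H_k = (kernel of ∂_k) / (image of ∂_{k+1}):

  H_2: rank ker ∂_2 − rank ∂_3 = (16 − 15) − 0 = 1, and there is no ∂_3, so H_2 = Z.

(K is a triangulation of the torus T^2.)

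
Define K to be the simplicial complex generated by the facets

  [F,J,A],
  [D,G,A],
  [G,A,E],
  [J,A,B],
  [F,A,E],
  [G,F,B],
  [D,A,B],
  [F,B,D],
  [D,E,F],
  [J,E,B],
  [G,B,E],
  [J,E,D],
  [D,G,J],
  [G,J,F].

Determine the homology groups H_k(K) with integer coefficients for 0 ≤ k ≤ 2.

Order the vertices as A < B < D < E < F < G < J. Listing each simplex with vertices in this order, K has dimension 2 with simplices:

  0-simplices (7): A, B, D, E, F, G, J
  1-simplices (21): AB, AD, AE, AF, AG, AJ, BD, BE, BF, BG, BJ, DE, DF, DG, DJ, EF, EG, EJ, FG, FJ, GJ
  2-simplices (14): ABD, ABJ, ADG, AEF, AEG, AFJ, BDF, BEG, BEJ, BFG, DEF, DEJ, DGJ, FGJ

so the chain groups are C_0 ≅ Z^7, C_1 ≅ Z^21, C_2 ≅ Z^14.

∂_1: C_1 → C_0 is given by ∂[p,q] = [q] − [p].
The 7×21 boundary matrix has rank 6 and Smith normal form diag(1,1,1,1,1,1).

∂_2: C_2 → C_1 acts by ∂[p,q,r] = [q,r] − [p,r] + [p,q]. For instance
  ∂ADG = DG − AG + AD,
  ∂ABJ = BJ − AJ + AB.
As a 21×14 matrix over Z this has rank 13, with invariant factors (1,1,1,1,1,1,1,1,1,1,1,1,1).

Reading off H_k = ker ∂_k / im ∂_{k+1}:

  H_0: rank C_0 − rank ∂_1 = 7 − 6 = 1, and the invariant factors of ∂_1 are all 1, so H_0 ≅ Z.
  H_1: rank ker ∂_1 − rank ∂_2 = (21 − 6) − 13 = 2, and the invariant factors of ∂_2 are all 1, so H_1 ≅ Z^2.
  H_2: rank ker ∂_2 − rank ∂_3 = (14 − 13) − 0 = 1, and there is no ∂_3, so H_2 ≅ Z.

As a check, the Euler characteristic is 7 − 21 + 14 = 0, which agrees with 1 − 2 + 1 = 0.

H_0 ≅ Z,  H_1 ≅ Z^2,  H_2 ≅ Z.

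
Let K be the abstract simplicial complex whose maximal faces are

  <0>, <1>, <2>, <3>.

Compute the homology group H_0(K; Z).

We work with the vertex ordering 0 < 1 < 2 < 3. The simplices of K, each written with vertices in increasing order, are:

  0-simplices (4): [0], [1], [2], [3]

giving chain groups C_0 ≅ Z^4.

Now H_k = ker ∂_k / im ∂_{k+1}, so:

  H_0: rank C_0 − rank ∂_1 = 4 − 0 = 4, and there is no ∂_1, so H_0 ≅ Z^4.

(K is a triangulation of a set of 4 points.)

H_0 ≅ Z^4.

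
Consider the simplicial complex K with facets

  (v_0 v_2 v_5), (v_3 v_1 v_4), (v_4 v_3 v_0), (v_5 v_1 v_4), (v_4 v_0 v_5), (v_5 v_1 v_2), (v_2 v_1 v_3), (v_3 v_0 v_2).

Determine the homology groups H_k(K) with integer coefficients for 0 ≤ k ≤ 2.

H_0 ≅ Z,  H_1 = 0,  H_2 ≅ Z.

Order the vertices as v_0 < v_1 < v_2 < v_3 < v_4 < v_5. Listing each simplex with vertices in this order, K has dimension 2 with simplices:

  0-simplices (6): [v_0], [v_1], [v_2], [v_3], [v_4], [v_5]
  1-simplices (12): [v_0,v_2], [v_0,v_3], [v_0,v_4], [v_0,v_5], [v_1,v_2], [v_1,v_3], [v_1,v_4], [v_1,v_5], [v_2,v_3], [v_2,v_5], [v_3,v_4], [v_4,v_5]
  2-simplices (8): [v_0,v_2,v_3], [v_0,v_2,v_5], [v_0,v_3,v_4], [v_0,v_4,v_5], [v_1,v_2,v_3], [v_1,v_2,v_5], [v_1,v_3,v_4], [v_1,v_4,v_5]

giving chain groups C_0 ≅ Z^6, C_1 ≅ Z^12, C_2 ≅ Z^8.

The boundary map ∂_1: C_1 → C_0 sends each edge [p,q] (with p < q) to q − p.
The resulting 6×12 matrix has rank 5, and its Smith normal form has invariant factors (1,1,1,1,1).

∂_2: C_2 → C_1 acts by ∂[p,q,r] = [q,r] − [p,r] + [p,q]. For instance
  ∂[v_1,v_4,v_5] = [v_4,v_5] − [v_1,v_5] + [v_1,v_4],
  ∂[v_0,v_2,v_3] = [v_2,v_3] − [v_0,v_3] + [v_0,v_2].
This gives a 12×8 integer matrix of rank 7; reducing to Smith normal form yields diagonal entries (1,1,1,1,1,1,1).

Reading off H_k = ker ∂_k / im ∂_{k+1}:

  H_0: rank C_0 − rank ∂_1 = 6 − 5 = 1, and the invariant factors of ∂_1 are all 1, so H_0 ≅ Z.
  H_1: rank ker ∂_1 − rank ∂_2 = (12 − 5) − 7 = 0, and the invariant factors of ∂_2 are all 1, so H_1 ≅ 0.
  H_2: rank ker ∂_2 − rank ∂_3 = (8 − 7) − 0 = 1, and there is no ∂_3, so H_2 ≅ Z.

As a check, the Euler characteristic is 6 − 12 + 8 = 2, which agrees with 1 − 0 + 1 = 2.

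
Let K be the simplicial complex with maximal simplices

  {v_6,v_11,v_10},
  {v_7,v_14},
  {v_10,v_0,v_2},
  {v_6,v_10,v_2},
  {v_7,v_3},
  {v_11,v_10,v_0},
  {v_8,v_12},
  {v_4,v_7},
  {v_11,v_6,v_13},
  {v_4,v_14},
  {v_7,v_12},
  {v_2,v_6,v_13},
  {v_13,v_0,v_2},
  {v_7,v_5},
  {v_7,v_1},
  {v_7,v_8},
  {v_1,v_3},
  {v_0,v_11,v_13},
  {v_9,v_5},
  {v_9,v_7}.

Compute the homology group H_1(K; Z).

We work with the vertex ordering v_0 < v_1 < v_2 < v_3 < v_4 < v_5 < v_6 < v_7 < v_8 < v_9 < v_10 < v_11 < v_12 < v_13 < v_14. The simplices of K, each written with vertices in increasing order, are:

  0-simplices (15): [v_0], [v_1], [v_2], [v_3], [v_4], [v_5], [v_6], [v_7], [v_8], [v_9], [v_10], [v_11], [v_12], [v_13], [v_14]
  1-simplices (24): (24 of them)
  2-simplices (8): [v_0,v_2,v_10], [v_0,v_2,v_13], [v_0,v_10,v_11], [v_0,v_11,v_13], [v_2,v_6,v_10], [v_2,v_6,v_13], [v_6,v_10,v_11], [v_6,v_11,v_13]

Hence C_0 ≅ Z^15, C_1 ≅ Z^24, C_2 ≅ Z^8.

Boundary ∂_1: C_1 → C_0 is given by ∂[p,q] = [q] − [p].
The 15×24 boundary matrix has rank 13 and Smith normal form diag(1,1,1,1,1,1,1,1,1,1,1,1,1).

Boundary ∂_2: C_2 → C_1 sends each 2-simplex [p,q,r] to [q,r] − [p,r] + [p,q]. For instance
  ∂[v_0,v_2,v_10] = [v_2,v_10] − [v_0,v_10] + [v_0,v_2],
  ∂[v_0,v_2,v_13] = [v_2,v_13] − [v_0,v_13] + [v_0,v_2].
The 24×8 boundary matrix has rank 7 and Smith normal form diag(1,1,1,1,1,1,1).

Reading off H_k = ker ∂_k / im ∂_{k+1}:

  H_1: rank ker ∂_1 − rank ∂_2 = (24 − 13) − 7 = 4, and the invariant factors of ∂_2 are all 1, so H_1 ≅ Z^4.

H_1 ≅ Z^4.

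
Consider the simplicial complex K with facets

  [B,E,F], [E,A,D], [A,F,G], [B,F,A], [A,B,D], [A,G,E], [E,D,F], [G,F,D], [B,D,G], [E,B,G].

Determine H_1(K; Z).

We work with the vertex ordering A < B < D < E < F < G. The simplices of K, each written with vertices in increasing order, are:

  0-simplices (6): A, B, D, E, F, G
  1-simplices (15): AB, AD, AE, AF, AG, BD, BE, BF, BG, DE, DF, DG, EF, EG, FG
  2-simplices (10): ABD, ABF, ADE, AEG, AFG, BDG, BEF, BEG, DEF, DFG

giving chain groups C_0 ≅ Z^6, C_1 ≅ Z^15, C_2 ≅ Z^10.

The boundary map ∂_1: C_1 → C_0 is given by ∂[p,q] = [q] − [p]. For instance
  ∂BG = G − B.
The resulting 6×15 matrix has rank 5, and its Smith normal form has invariant factors (1,1,1,1,1).

Boundary ∂_2: C_2 → C_1 maps a triangle to the signed sum of its edges. For instance
  ∂ABD = BD − AD + AB,
  ∂AEG = EG − AG + AE.
The 15×10 boundary matrix has rank 10 and Smith normal form diag(1,1,1,1,1,1,1,1,1,2).

Computing H_k = (kernel of ∂_k) / (image of ∂_{k+1}):

  H_1: rank ker ∂_1 − rank ∂_2 = (15 − 5) − 10 = 0, and ∂_2 has invariant factor 2 > 1, so H_1 = Z_2.

(K is a triangulation of the real projective plane RP^2.)

H_1 ≅ Z_2.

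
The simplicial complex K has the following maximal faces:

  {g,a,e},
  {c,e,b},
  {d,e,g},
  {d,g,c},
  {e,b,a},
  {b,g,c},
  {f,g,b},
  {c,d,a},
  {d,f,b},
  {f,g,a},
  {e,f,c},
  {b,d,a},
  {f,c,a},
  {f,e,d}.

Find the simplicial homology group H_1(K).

H_1 = Z^2.

Take the total order a < b < c < d < e < f < g on the vertex set. Then K (dimension 2) consists of the simplices:

  0-simplices (7): a, b, c, d, e, f, g
  1-simplices (21): ab, ac, ad, ae, af, ag, bc, bd, be, bf, bg, cd, ce, cf, cg, de, df, dg, ef, eg, fg
  2-simplices (14): abd, abe, acd, acf, aeg, afg, bce, bcg, bdf, bfg, cdg, cef, def, deg

so the chain groups are C_0 ≅ Z^7, C_1 ≅ Z^21, C_2 ≅ Z^14.

The boundary map ∂_1: C_1 → C_0 sends each edge [p,q] (with p < q) to q − p. For instance
  ∂cd = d − c.
The 7×21 boundary matrix has rank 6 and Smith normal form diag(1,1,1,1,1,1).

The boundary map ∂_2: C_2 → C_1 sends each 2-simplex [p,q,r] to [q,r] − [p,r] + [p,q]. For instance
  ∂bdf = df − bf + bd,
  ∂bce = ce − be + bc.
The 21×14 boundary matrix has rank 13 and Smith normal form diag(1,1,1,1,1,1,1,1,1,1,1,1,1).

From H_k ≅ ker(∂_k) / im(∂_{k+1}) we obtain:

  H_1: rank ker ∂_1 − rank ∂_2 = (21 − 6) − 13 = 2, and the invariant factors of ∂_2 are all 1, so H_1 = Z^2.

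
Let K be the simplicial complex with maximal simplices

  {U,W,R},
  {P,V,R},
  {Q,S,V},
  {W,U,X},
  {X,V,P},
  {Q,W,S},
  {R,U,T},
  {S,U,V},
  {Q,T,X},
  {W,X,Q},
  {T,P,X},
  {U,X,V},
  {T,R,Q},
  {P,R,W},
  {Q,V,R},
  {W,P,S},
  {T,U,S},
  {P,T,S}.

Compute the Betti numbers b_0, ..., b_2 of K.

b_0 = 1, b_1 = 2, b_2 = 1.

Order the vertices as P < Q < R < S < T < U < V < W < X. Listing each simplex with vertices in this order, K has dimension 2 with simplices:

  0-simplices (9): P, Q, R, S, T, U, V, W, X
  1-simplices (27): PR, PS, PT, PV, PW, PX, QR, QS, QT, QV, QW, QX, RT, RU, RV, RW, ST, SU, SV, SW, TU, TX, UV, UW, UX, VX, WX
  2-simplices (18): PRV, PRW, PST, PSW, PTX, PVX, QRT, QRV, QSV, QSW, QTX, QWX, RTU, RUW, STU, SUV, UVX, UWX

so the chain groups are C_0 ≅ Z^9, C_1 ≅ Z^27, C_2 ≅ Z^18.

The boundary map ∂_1: C_1 → C_0 maps an edge to its endpoints' difference, ∂[p,q] = q − p.
This gives a 9×27 integer matrix of rank 8; reducing to Smith normal form yields diagonal entries (1,1,1,1,1,1,1,1).

Boundary ∂_2: C_2 → C_1 acts by ∂[p,q,r] = [q,r] − [p,r] + [p,q]. For instance
  ∂RTU = TU − RU + RT,
  ∂PST = ST − PT + PS.
This gives a 27×18 integer matrix of rank 17; reducing to Smith normal form yields diagonal entries (1,1,1,1,1,1,1,1,1,1,1,1,1,1,1,1,1).

From H_k ≅ ker(∂_k) / im(∂_{k+1}) we obtain:

  H_0: rank C_0 − rank ∂_1 = 9 − 8 = 1, and the invariant factors of ∂_1 are all 1, so H_0 ≅ Z.
  H_1: rank ker ∂_1 − rank ∂_2 = (27 − 8) − 17 = 2, and the invariant factors of ∂_2 are all 1, so H_1 ≅ Z^2.
  H_2: rank ker ∂_2 − rank ∂_3 = (18 − 17) − 0 = 1, and there is no ∂_3, so H_2 ≅ Z.

Hence the Betti numbers are b_0 = 1, b_1 = 2, b_2 = 1.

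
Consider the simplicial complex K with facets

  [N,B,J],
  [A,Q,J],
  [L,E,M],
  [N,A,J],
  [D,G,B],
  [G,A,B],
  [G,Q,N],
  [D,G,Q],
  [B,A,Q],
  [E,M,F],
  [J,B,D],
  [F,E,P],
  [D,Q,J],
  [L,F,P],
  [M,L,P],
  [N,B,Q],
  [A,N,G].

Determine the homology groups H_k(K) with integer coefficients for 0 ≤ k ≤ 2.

Fix the vertex order A < B < D < E < F < G < J < L < M < N < P < Q and write every simplex with vertices in increasing order. Then dim K = 2 and the simplices of K are:

  0-simplices (12): A, B, D, E, F, G, J, L, M, N, P, Q
  1-simplices (28): AB, AG, AJ, AN, AQ, BD, BG, BJ, BN, BQ, DG, DJ, DQ, EF, EL, EM, EP, FL, FM, FP, GN, GQ, JN, JQ, LM, LP, MP, NQ
  2-simplices (17): ABG, ABQ, AGN, AJN, AJQ, BDG, BDJ, BJN, BNQ, DGQ, DJQ, EFM, EFP, ELM, FLP, GNQ, LMP

giving chain groups C_0 ≅ Z^12, C_1 ≅ Z^28, C_2 ≅ Z^17.

∂_1: C_1 → C_0 sends each edge [p,q] (with p < q) to q − p.
The 12×28 boundary matrix has rank 10 and Smith normal form diag(1,1,1,1,1,1,1,1,1,1).

∂_2: C_2 → C_1 sends each 2-simplex [p,q,r] to [q,r] − [p,r] + [p,q]. For instance
  ∂ABG = BG − AG + AB,
  ∂GNQ = NQ − GQ + GN.
The resulting 28×17 matrix has rank 17, and its Smith normal form has invariant factors (1,1,1,1,1,1,1,1,1,1,1,1,1,1,1,1,2).

Reading off H_k = ker ∂_k / im ∂_{k+1}:

  H_0: rank C_0 − rank ∂_1 = 12 − 10 = 2, and the invariant factors of ∂_1 are all 1, so H_0 ≅ Z^2.
  H_1: rank ker ∂_1 − rank ∂_2 = (28 − 10) − 17 = 1, and ∂_2 has invariant factor 2 > 1, so H_1 ≅ Z ⊕ Z/2.
  H_2: rank ker ∂_2 − rank ∂_3 = (17 − 17) − 0 = 0, and there is no ∂_3, so H_2 ≅ 0.

As a check, the Euler characteristic is 12 − 28 + 17 = 1, which agrees with 2 − 1 + 0 = 1.

H_0 ≅ Z^2,  H_1 ≅ Z ⊕ Z/2,  H_2 = 0.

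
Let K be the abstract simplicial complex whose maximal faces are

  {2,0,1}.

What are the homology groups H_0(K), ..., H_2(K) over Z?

H_0 ≅ Z,  H_1 = 0,  H_2 = 0.

Take the total order 0 < 1 < 2 on the vertex set. Then K (dimension 2) consists of the simplices:

  0-simplices (3): [0], [1], [2]
  1-simplices (3): [0,1], [0,2], [1,2]
  2-simplices (1): [0,1,2]

Hence C_0 ≅ Z^3, C_1 ≅ Z^3, C_2 ≅ Z^1.

The boundary map ∂_1: C_1 → C_0 sends each edge [p,q] (with p < q) to q − p. For instance
  ∂[0,1] = [1] − [0].
This gives a 3×3 integer matrix of rank 2; reducing to Smith normal form yields diagonal entries (1,1).

∂_2: C_2 → C_1 sends each 2-simplex [p,q,r] to [q,r] − [p,r] + [p,q]. For instance
  ∂[0,1,2] = [1,2] − [0,2] + [0,1].
The 3×1 boundary matrix has rank 1 and Smith normal form diag(1).

Now H_k = ker ∂_k / im ∂_{k+1}, so:

  H_0: rank C_0 − rank ∂_1 = 3 − 2 = 1, and the invariant factors of ∂_1 are all 1, so H_0 ≅ Z.
  H_1: rank ker ∂_1 − rank ∂_2 = (3 − 2) − 1 = 0, and the invariant factors of ∂_2 are all 1, so H_1 ≅ 0.
  H_2: rank ker ∂_2 − rank ∂_3 = (1 − 1) − 0 = 0, and there is no ∂_3, so H_2 ≅ 0.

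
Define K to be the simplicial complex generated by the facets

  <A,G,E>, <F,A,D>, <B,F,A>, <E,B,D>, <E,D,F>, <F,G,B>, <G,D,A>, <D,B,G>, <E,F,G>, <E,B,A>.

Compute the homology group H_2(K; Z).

We work with the vertex ordering A < B < D < E < F < G. The simplices of K, each written with vertices in increasing order, are:

  0-simplices (6): A, B, D, E, F, G
  1-simplices (15): AB, AD, AE, AF, AG, BD, BE, BF, BG, DE, DF, DG, EF, EG, FG
  2-simplices (10): ABE, ABF, ADF, ADG, AEG, BDE, BDG, BFG, DEF, EFG

Hence C_0 ≅ Z^6, C_1 ≅ Z^15, C_2 ≅ Z^10.

∂_1: C_1 → C_0 maps an edge to its endpoints' difference, ∂[p,q] = q − p.
The 6×15 boundary matrix has rank 5 and Smith normal form diag(1,1,1,1,1).

The boundary map ∂_2: C_2 → C_1 sends each 2-simplex [p,q,r] to [q,r] − [p,r] + [p,q]. For instance
  ∂ADG = DG − AG + AD,
  ∂AEG = EG − AG + AE.
As a 15×10 matrix over Z this has rank 10, with invariant factors (1,1,1,1,1,1,1,1,1,2).

Now H_k = ker ∂_k / im ∂_{k+1}, so:

  H_2: rank ker ∂_2 − rank ∂_3 = (10 − 10) − 0 = 0, and there is no ∂_3, so H_2 = 0.

H_2 ≅ 0.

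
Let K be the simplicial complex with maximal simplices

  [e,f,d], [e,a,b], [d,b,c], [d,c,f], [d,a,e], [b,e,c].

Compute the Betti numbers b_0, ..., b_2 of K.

b_0 = 1, b_1 = 1, b_2 = 0.

Take the total order a < b < c < d < e < f on the vertex set. Then K (dimension 2) consists of the simplices:

  0-simplices (6): a, b, c, d, e, f
  1-simplices (12): ab, ad, ae, bc, bd, be, cd, ce, cf, de, df, ef
  2-simplices (6): abe, ade, bcd, bce, cdf, def

so the chain groups are C_0 ≅ Z^6, C_1 ≅ Z^12, C_2 ≅ Z^6.

The boundary map ∂_1: C_1 → C_0 maps an edge to its endpoints' difference, ∂[p,q] = q − p.
This gives a 6×12 integer matrix of rank 5; reducing to Smith normal form yields diagonal entries (1,1,1,1,1).

∂_2: C_2 → C_1 maps a triangle to the signed sum of its edges. For instance
  ∂def = ef − df + de,
  ∂abe = be − ae + ab.
As a 12×6 matrix over Z this has rank 6, with invariant factors (1,1,1,1,1,1).

Computing H_k = (kernel of ∂_k) / (image of ∂_{k+1}):

  H_0: rank C_0 − rank ∂_1 = 6 − 5 = 1, and the invariant factors of ∂_1 are all 1, so H_0 = Z.
  H_1: rank ker ∂_1 − rank ∂_2 = (12 − 5) − 6 = 1, and the invariant factors of ∂_2 are all 1, so H_1 = Z.
  H_2: rank ker ∂_2 − rank ∂_3 = (6 − 6) − 0 = 0, and there is no ∂_3, so H_2 = 0.

(K is a triangulation of the cylinder S^1 x I.)

Hence the Betti numbers are b_0 = 1, b_1 = 1, b_2 = 0.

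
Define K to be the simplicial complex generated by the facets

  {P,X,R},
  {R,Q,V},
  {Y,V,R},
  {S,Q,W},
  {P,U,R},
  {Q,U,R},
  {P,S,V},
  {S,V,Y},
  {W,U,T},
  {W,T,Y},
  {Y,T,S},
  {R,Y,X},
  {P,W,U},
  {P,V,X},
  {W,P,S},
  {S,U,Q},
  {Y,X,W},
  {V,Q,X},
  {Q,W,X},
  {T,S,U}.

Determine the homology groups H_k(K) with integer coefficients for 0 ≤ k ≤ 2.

H_0 = Z,  H_1 = Z ⊕ Z/2Z,  H_2 = 0.

Take the total order P < Q < R < S < T < U < V < W < X < Y on the vertex set. Then K (dimension 2) consists of the simplices:

  0-simplices (10): P, Q, R, S, T, U, V, W, X, Y
  1-simplices (30): PR, PS, PU, PV, PW, PX, QR, QS, QU, QV, QW, QX, RU, RV, RX, RY, ST, SU, SV, SW, SY, TU, TW, TY, UW, VX, VY, WX, WY, XY
  2-simplices (20): PRU, PRX, PSV, PSW, PUW, PVX, QRU, QRV, QSU, QSW, QVX, QWX, RVY, RXY, STU, STY, SVY, TUW, TWY, WXY

so the chain groups are C_0 ≅ Z^10, C_1 ≅ Z^30, C_2 ≅ Z^20.

The boundary map ∂_1: C_1 → C_0 maps an edge to its endpoints' difference, ∂[p,q] = q − p.
The 10×30 boundary matrix has rank 9 and Smith normal form diag(1,1,1,1,1,1,1,1,1).

Boundary ∂_2: C_2 → C_1 sends each 2-simplex [p,q,r] to [q,r] − [p,r] + [p,q]. For instance
  ∂QRV = RV − QV + QR,
  ∂WXY = XY − WY + WX.
As a 30×20 matrix over Z this has rank 20, with invariant factors (1,1,1,1,1,1,1,1,1,1,1,1,1,1,1,1,1,1,1,2).

Reading off H_k = ker ∂_k / im ∂_{k+1}:

  H_0: rank C_0 − rank ∂_1 = 10 − 9 = 1, and the invariant factors of ∂_1 are all 1, so H_0 ≅ Z.
  H_1: rank ker ∂_1 − rank ∂_2 = (30 − 9) − 20 = 1, and ∂_2 has invariant factor 2 > 1, so H_1 ≅ Z ⊕ Z/2Z.
  H_2: rank ker ∂_2 − rank ∂_3 = (20 − 20) − 0 = 0, and there is no ∂_3, so H_2 ≅ 0.

As a check, the Euler characteristic is 10 − 30 + 20 = 0, which agrees with 1 − 1 + 0 = 0.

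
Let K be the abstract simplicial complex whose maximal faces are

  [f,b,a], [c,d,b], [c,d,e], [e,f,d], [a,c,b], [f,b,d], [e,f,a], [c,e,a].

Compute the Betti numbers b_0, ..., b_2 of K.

b_0 = 1, b_1 = 0, b_2 = 1.

K has 6 vertices, 12 edges, 8 triangles.
rank ∂_0 = 0, rank ∂_1 = 5 ⇒ b_0 = 6 − 0 − 5 = 1; all invariant factors of ∂_1 are 1 so no torsion. So H_0 ≅ Z.
rank ∂_1 = 5, rank ∂_2 = 7 ⇒ b_1 = 12 − 5 − 7 = 0; all invariant factors of ∂_2 are 1 so no torsion. So H_1 ≅ 0.
rank ∂_2 = 7, rank ∂_3 = 0 ⇒ b_2 = 8 − 7 − 0 = 1. So H_2 ≅ Z.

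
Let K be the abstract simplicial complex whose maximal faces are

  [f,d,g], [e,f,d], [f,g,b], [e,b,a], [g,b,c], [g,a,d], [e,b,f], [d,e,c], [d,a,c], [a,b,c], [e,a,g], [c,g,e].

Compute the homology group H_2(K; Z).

Fix the vertex order a < b < c < d < e < f < g and write every simplex with vertices in increasing order. Then dim K = 2 and the simplices of K are:

  0-simplices (7): a, b, c, d, e, f, g
  1-simplices (18): ab, ac, ad, ae, ag, bc, be, bf, bg, cd, ce, cg, de, df, dg, ef, eg, fg
  2-simplices (12): abc, abe, acd, adg, aeg, bcg, bef, bfg, cde, ceg, def, dfg

giving chain groups C_0 ≅ Z^7, C_1 ≅ Z^18, C_2 ≅ Z^12.

Boundary ∂_1: C_1 → C_0 is given by ∂[p,q] = [q] − [p]. For instance
  ∂ce = e − c.
As a 7×18 matrix over Z this has rank 6, with invariant factors (1,1,1,1,1,1).

Boundary ∂_2: C_2 → C_1 acts by ∂[p,q,r] = [q,r] − [p,r] + [p,q]. For instance
  ∂bfg = fg − bg + bf,
  ∂aeg = eg − ag + ae.
The resulting 18×12 matrix has rank 12, and its Smith normal form has invariant factors (1,1,1,1,1,1,1,1,1,1,1,2).

Now H_k = ker ∂_k / im ∂_{k+1}, so:

  H_2: rank ker ∂_2 − rank ∂_3 = (12 − 12) − 0 = 0, and there is no ∂_3, so H_2 = 0.

H_2 ≅ 0.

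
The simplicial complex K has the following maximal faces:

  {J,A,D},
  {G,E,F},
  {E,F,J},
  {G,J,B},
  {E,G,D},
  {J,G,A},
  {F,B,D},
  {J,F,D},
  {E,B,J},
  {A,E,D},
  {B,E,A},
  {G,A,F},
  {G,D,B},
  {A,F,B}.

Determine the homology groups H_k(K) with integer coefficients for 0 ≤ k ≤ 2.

Order the vertices as A < B < D < E < F < G < J. Listing each simplex with vertices in this order, K has dimension 2 with simplices:

  0-simplices (7): A, B, D, E, F, G, J
  1-simplices (21): AB, AD, AE, AF, AG, AJ, BD, BE, BF, BG, BJ, DE, DF, DG, DJ, EF, EG, EJ, FG, FJ, GJ
  2-simplices (14): ABE, ABF, ADE, ADJ, AFG, AGJ, BDF, BDG, BEJ, BGJ, DEG, DFJ, EFG, EFJ

Hence C_0 ≅ Z^7, C_1 ≅ Z^21, C_2 ≅ Z^14.

Boundary ∂_1: C_1 → C_0 is given by ∂[p,q] = [q] − [p]. For instance
  ∂AJ = J − A.
The resulting 7×21 matrix has rank 6, and its Smith normal form has invariant factors (1,1,1,1,1,1).

The boundary map ∂_2: C_2 → C_1 sends each 2-simplex [p,q,r] to [q,r] − [p,r] + [p,q]. For instance
  ∂ABE = BE − AE + AB,
  ∂AGJ = GJ − AJ + AG.
This gives a 21×14 integer matrix of rank 13; reducing to Smith normal form yields diagonal entries (1,1,1,1,1,1,1,1,1,1,1,1,1).

Now H_k = ker ∂_k / im ∂_{k+1}, so:

  H_0: rank C_0 − rank ∂_1 = 7 − 6 = 1, and the invariant factors of ∂_1 are all 1, so H_0 = Z.
  H_1: rank ker ∂_1 − rank ∂_2 = (21 − 6) − 13 = 2, and the invariant factors of ∂_2 are all 1, so H_1 = Z^2.
  H_2: rank ker ∂_2 − rank ∂_3 = (14 − 13) − 0 = 1, and there is no ∂_3, so H_2 = Z.

H_0 = Z,  H_1 = Z^2,  H_2 = Z.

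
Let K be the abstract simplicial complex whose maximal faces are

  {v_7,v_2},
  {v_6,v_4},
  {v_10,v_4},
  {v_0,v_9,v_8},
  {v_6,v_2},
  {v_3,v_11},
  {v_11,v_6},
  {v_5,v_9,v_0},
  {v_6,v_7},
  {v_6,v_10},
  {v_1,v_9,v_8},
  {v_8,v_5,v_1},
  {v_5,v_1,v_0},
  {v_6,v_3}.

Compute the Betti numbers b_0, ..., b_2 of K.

b_0 = 2, b_1 = 4, b_2 = 0.

We work with the vertex ordering v_0 < v_1 < v_2 < v_3 < v_4 < v_5 < v_6 < v_7 < v_8 < v_9 < v_10 < v_11. The simplices of K, each written with vertices in increasing order, are:

  0-simplices (12): [v_0], [v_1], [v_2], [v_3], [v_4], [v_5], [v_6], [v_7], [v_8], [v_9], [v_10], [v_11]
  1-simplices (19): (19 of them)
  2-simplices (5): [v_0,v_1,v_5], [v_0,v_5,v_9], [v_0,v_8,v_9], [v_1,v_5,v_8], [v_1,v_8,v_9]

so the chain groups are C_0 ≅ Z^12, C_1 ≅ Z^19, C_2 ≅ Z^5.

Boundary ∂_1: C_1 → C_0 is given by ∂[p,q] = [q] − [p]. For instance
  ∂[v_0,v_8] = [v_8] − [v_0].
As a 12×19 matrix over Z this has rank 10, with invariant factors (1,1,1,1,1,1,1,1,1,1).

The boundary map ∂_2: C_2 → C_1 maps a triangle to the signed sum of its edges. For instance
  ∂[v_1,v_5,v_8] = [v_5,v_8] − [v_1,v_8] + [v_1,v_5],
  ∂[v_0,v_8,v_9] = [v_8,v_9] − [v_0,v_9] + [v_0,v_8].
The resulting 19×5 matrix has rank 5, and its Smith normal form has invariant factors (1,1,1,1,1).

Computing H_k = (kernel of ∂_k) / (image of ∂_{k+1}):

  H_0: rank C_0 − rank ∂_1 = 12 − 10 = 2, and the invariant factors of ∂_1 are all 1, so H_0 = Z^2.
  H_1: rank ker ∂_1 − rank ∂_2 = (19 − 10) − 5 = 4, and the invariant factors of ∂_2 are all 1, so H_1 = Z^4.
  H_2: rank ker ∂_2 − rank ∂_3 = (5 − 5) − 0 = 0, and there is no ∂_3, so H_2 = 0.

Hence the Betti numbers are b_0 = 2, b_1 = 4, b_2 = 0.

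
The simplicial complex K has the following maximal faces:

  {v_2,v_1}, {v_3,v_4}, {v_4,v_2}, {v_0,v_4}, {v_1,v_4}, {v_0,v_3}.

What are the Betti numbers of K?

b_0 = 1, b_1 = 2.

Fix the vertex order v_0 < v_1 < v_2 < v_3 < v_4 and write every simplex with vertices in increasing order. Then dim K = 1 and the simplices of K are:

  0-simplices (5): [v_0], [v_1], [v_2], [v_3], [v_4]
  1-simplices (6): [v_0,v_3], [v_0,v_4], [v_1,v_2], [v_1,v_4], [v_2,v_4], [v_3,v_4]

giving chain groups C_0 ≅ Z^5, C_1 ≅ Z^6.

Boundary ∂_1: C_1 → C_0 maps an edge to its endpoints' difference, ∂[p,q] = q − p. For instance
  ∂[v_3,v_4] = [v_4] − [v_3].
The resulting 5×6 matrix has rank 4, and its Smith normal form has invariant factors (1,1,1,1).

From H_k ≅ ker(∂_k) / im(∂_{k+1}) we obtain:

  H_0: rank C_0 − rank ∂_1 = 5 − 4 = 1, and the invariant factors of ∂_1 are all 1, so H_0 ≅ Z.
  H_1: rank ker ∂_1 − rank ∂_2 = (6 − 4) − 0 = 2, and there is no ∂_2, so H_1 ≅ Z^2.

As a check, the Euler characteristic is 5 − 6 = -1, which agrees with 1 − 2 = -1.

Hence the Betti numbers are b_0 = 1, b_1 = 2.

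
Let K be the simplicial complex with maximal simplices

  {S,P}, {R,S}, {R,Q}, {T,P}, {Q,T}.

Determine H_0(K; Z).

H_0 = Z.

Take the total order P < Q < R < S < T on the vertex set. Then K (dimension 1) consists of the simplices:

  0-simplices (5): P, Q, R, S, T
  1-simplices (5): PS, PT, QR, QT, RS

so the chain groups are C_0 ≅ Z^5, C_1 ≅ Z^5.

The boundary map ∂_1: C_1 → C_0 maps an edge to its endpoints' difference, ∂[p,q] = q − p. For instance
  ∂QT = T − Q.
The resulting 5×5 matrix has rank 4, and its Smith normal form has invariant factors (1,1,1,1).

Reading off H_k = ker ∂_k / im ∂_{k+1}:

  H_0: rank C_0 − rank ∂_1 = 5 − 4 = 1, and the invariant factors of ∂_1 are all 1, so H_0 = Z.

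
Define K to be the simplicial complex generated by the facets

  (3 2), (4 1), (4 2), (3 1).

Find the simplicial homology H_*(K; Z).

H_0 ≅ Z,  H_1 ≅ Z.

Fix the vertex order 1 < 2 < 3 < 4 and write every simplex with vertices in increasing order. Then dim K = 1 and the simplices of K are:

  0-simplices (4): [1], [2], [3], [4]
  1-simplices (4): [1,3], [1,4], [2,3], [2,4]

so the chain groups are C_0 ≅ Z^4, C_1 ≅ Z^4.

The boundary map ∂_1: C_1 → C_0 sends each edge [p,q] (with p < q) to q − p. For instance
  ∂[1,4] = [4] − [1].
As a 4×4 matrix over Z this has rank 3, with invariant factors (1,1,1).

Now H_k = ker ∂_k / im ∂_{k+1}, so:

  H_0: rank C_0 − rank ∂_1 = 4 − 3 = 1, and the invariant factors of ∂_1 are all 1, so H_0 ≅ Z.
  H_1: rank ker ∂_1 − rank ∂_2 = (4 − 3) − 0 = 1, and there is no ∂_2, so H_1 ≅ Z.

(K is a triangulation of the circle S^1.)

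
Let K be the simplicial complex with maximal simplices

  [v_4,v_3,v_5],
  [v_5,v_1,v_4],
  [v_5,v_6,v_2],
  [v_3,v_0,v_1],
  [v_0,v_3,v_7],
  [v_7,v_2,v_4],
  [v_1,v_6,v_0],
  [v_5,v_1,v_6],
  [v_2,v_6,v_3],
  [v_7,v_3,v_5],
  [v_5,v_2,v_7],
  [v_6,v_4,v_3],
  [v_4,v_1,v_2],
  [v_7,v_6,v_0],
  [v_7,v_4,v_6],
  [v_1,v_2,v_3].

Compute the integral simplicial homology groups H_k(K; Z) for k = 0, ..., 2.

H_0 ≅ Z,  H_1 ≅ Z^2,  H_2 ≅ Z.

We work with the vertex ordering v_0 < v_1 < v_2 < v_3 < v_4 < v_5 < v_6 < v_7. The simplices of K, each written with vertices in increasing order, are:

  0-simplices (8): [v_0], [v_1], [v_2], [v_3], [v_4], [v_5], [v_6], [v_7]
  1-simplices (24): (24 of them)
  2-simplices (16): (16 of them)

giving chain groups C_0 ≅ Z^8, C_1 ≅ Z^24, C_2 ≅ Z^16.

Boundary ∂_1: C_1 → C_0 is given by ∂[p,q] = [q] − [p]. For instance
  ∂[v_0,v_1] = [v_1] − [v_0].
The resulting 8×24 matrix has rank 7, and its Smith normal form has invariant factors (1,1,1,1,1,1,1).

Boundary ∂_2: C_2 → C_1 maps a triangle to the signed sum of its edges. For instance
  ∂[v_0,v_1,v_6] = [v_1,v_6] − [v_0,v_6] + [v_0,v_1],
  ∂[v_0,v_3,v_7] = [v_3,v_7] − [v_0,v_7] + [v_0,v_3].
The resulting 24×16 matrix has rank 15, and its Smith normal form has invariant factors (1,1,1,1,1,1,1,1,1,1,1,1,1,1,1).

Computing H_k = (kernel of ∂_k) / (image of ∂_{k+1}):

  H_0: rank C_0 − rank ∂_1 = 8 − 7 = 1, and the invariant factors of ∂_1 are all 1, so H_0 ≅ Z.
  H_1: rank ker ∂_1 − rank ∂_2 = (24 − 7) − 15 = 2, and the invariant factors of ∂_2 are all 1, so H_1 ≅ Z^2.
  H_2: rank ker ∂_2 − rank ∂_3 = (16 − 15) − 0 = 1, and there is no ∂_3, so H_2 ≅ Z.

(K is a triangulation of the torus T^2.)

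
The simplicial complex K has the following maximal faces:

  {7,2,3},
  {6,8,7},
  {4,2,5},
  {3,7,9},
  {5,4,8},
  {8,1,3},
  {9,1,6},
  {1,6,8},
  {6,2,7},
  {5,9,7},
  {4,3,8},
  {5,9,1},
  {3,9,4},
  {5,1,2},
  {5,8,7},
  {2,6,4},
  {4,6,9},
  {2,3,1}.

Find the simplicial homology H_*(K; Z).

We work with the vertex ordering 1 < 2 < 3 < 4 < 5 < 6 < 7 < 8 < 9. The simplices of K, each written with vertices in increasing order, are:

  0-simplices (9): [1], [2], [3], [4], [5], [6], [7], [8], [9]
  1-simplices (27): (27 of them)
  2-simplices (18): [1,2,3], [1,2,5], [1,3,8], [1,5,9], [1,6,8], [1,6,9], [2,3,7], [2,4,5], [2,4,6], [2,6,7], [3,4,8], [3,4,9], [3,7,9], [4,5,8], [4,6,9], [5,7,8], [5,7,9], [6,7,8]

giving chain groups C_0 ≅ Z^9, C_1 ≅ Z^27, C_2 ≅ Z^18.

Boundary ∂_1: C_1 → C_0 maps an edge to its endpoints' difference, ∂[p,q] = q − p. For instance
  ∂[4,8] = [8] − [4].
As a 9×27 matrix over Z this has rank 8, with invariant factors (1,1,1,1,1,1,1,1).

The boundary map ∂_2: C_2 → C_1 sends each 2-simplex [p,q,r] to [q,r] − [p,r] + [p,q]. For instance
  ∂[2,4,6] = [4,6] − [2,6] + [2,4],
  ∂[2,3,7] = [3,7] − [2,7] + [2,3].
The 27×18 boundary matrix has rank 17 and Smith normal form diag(1,1,1,1,1,1,1,1,1,1,1,1,1,1,1,1,1).

From H_k ≅ ker(∂_k) / im(∂_{k+1}) we obtain:

  H_0: rank C_0 − rank ∂_1 = 9 − 8 = 1, and the invariant factors of ∂_1 are all 1, so H_0 ≅ Z.
  H_1: rank ker ∂_1 − rank ∂_2 = (27 − 8) − 17 = 2, and the invariant factors of ∂_2 are all 1, so H_1 ≅ Z^2.
  H_2: rank ker ∂_2 − rank ∂_3 = (18 − 17) − 0 = 1, and there is no ∂_3, so H_2 ≅ Z.

(K is a triangulation of the torus T^2.)

H_0 = Z,  H_1 = Z^2,  H_2 = Z.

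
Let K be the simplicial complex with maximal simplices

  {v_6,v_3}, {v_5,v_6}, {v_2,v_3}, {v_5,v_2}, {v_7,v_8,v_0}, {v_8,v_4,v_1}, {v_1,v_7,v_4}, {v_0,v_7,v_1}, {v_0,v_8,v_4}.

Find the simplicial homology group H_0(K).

H_0 ≅ Z^2.

K has 9 vertices, 14 edges, 5 triangles.
rank ∂_0 = 0, rank ∂_1 = 7 ⇒ b_0 = 9 − 0 − 7 = 2; all invariant factors of ∂_1 are 1 so no torsion. So H_0 ≅ Z^2.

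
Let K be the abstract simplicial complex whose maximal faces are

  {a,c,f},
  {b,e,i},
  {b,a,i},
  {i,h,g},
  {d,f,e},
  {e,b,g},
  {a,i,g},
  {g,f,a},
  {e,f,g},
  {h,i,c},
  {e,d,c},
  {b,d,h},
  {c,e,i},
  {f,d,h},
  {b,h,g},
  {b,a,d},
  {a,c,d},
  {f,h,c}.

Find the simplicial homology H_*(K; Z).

Order the vertices as a < b < c < d < e < f < g < h < i. Listing each simplex with vertices in this order, K has dimension 2 with simplices:

  0-simplices (9): a, b, c, d, e, f, g, h, i
  1-simplices (27): ab, ac, ad, af, ag, ai, bd, be, bg, bh, bi, cd, ce, cf, ch, ci, de, df, dh, ef, eg, ei, fg, fh, gh, gi, hi
  2-simplices (18): abd, abi, acd, acf, afg, agi, bdh, beg, bei, bgh, cde, cei, cfh, chi, def, dfh, efg, ghi

Hence C_0 ≅ Z^9, C_1 ≅ Z^27, C_2 ≅ Z^18.

∂_1: C_1 → C_0 sends each edge [p,q] (with p < q) to q − p. For instance
  ∂ch = h − c.
The resulting 9×27 matrix has rank 8, and its Smith normal form has invariant factors (1,1,1,1,1,1,1,1).

∂_2: C_2 → C_1 acts by ∂[p,q,r] = [q,r] − [p,r] + [p,q]. For instance
  ∂agi = gi − ai + ag,
  ∂efg = fg − eg + ef.
As a 27×18 matrix over Z this has rank 18, with invariant factors (1,1,1,1,1,1,1,1,1,1,1,1,1,1,1,1,1,2).

From H_k ≅ ker(∂_k) / im(∂_{k+1}) we obtain:

  H_0: rank C_0 − rank ∂_1 = 9 − 8 = 1, and the invariant factors of ∂_1 are all 1, so H_0 = Z.
  H_1: rank ker ∂_1 − rank ∂_2 = (27 − 8) − 18 = 1, and ∂_2 has invariant factor 2 > 1, so H_1 = Z ⊕ Z/2.
  H_2: rank ker ∂_2 − rank ∂_3 = (18 − 18) − 0 = 0, and there is no ∂_3, so H_2 = 0.

H_0 ≅ Z,  H_1 ≅ Z ⊕ Z/2,  H_2 = 0.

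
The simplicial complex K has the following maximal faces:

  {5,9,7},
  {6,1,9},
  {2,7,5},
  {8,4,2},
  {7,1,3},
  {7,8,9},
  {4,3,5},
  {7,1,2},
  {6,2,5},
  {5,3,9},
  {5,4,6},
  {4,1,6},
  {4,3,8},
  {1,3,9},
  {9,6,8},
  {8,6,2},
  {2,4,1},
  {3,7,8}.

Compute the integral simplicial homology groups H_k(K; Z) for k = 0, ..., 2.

H_0 ≅ Z,  H_1 ≅ Z ⊕ Z/2Z,  H_2 = 0.

Order the vertices as 1 < 2 < 3 < 4 < 5 < 6 < 7 < 8 < 9. Listing each simplex with vertices in this order, K has dimension 2 with simplices:

  0-simplices (9): [1], [2], [3], [4], [5], [6], [7], [8], [9]
  1-simplices (27): (27 of them)
  2-simplices (18): [1,2,4], [1,2,7], [1,3,7], [1,3,9], [1,4,6], [1,6,9], [2,4,8], [2,5,6], [2,5,7], [2,6,8], [3,4,5], [3,4,8], [3,5,9], [3,7,8], [4,5,6], [5,7,9], [6,8,9], [7,8,9]

so the chain groups are C_0 ≅ Z^9, C_1 ≅ Z^27, C_2 ≅ Z^18.

∂_1: C_1 → C_0 is given by ∂[p,q] = [q] − [p]. For instance
  ∂[1,9] = [9] − [1].
As a 9×27 matrix over Z this has rank 8, with invariant factors (1,1,1,1,1,1,1,1).

The boundary map ∂_2: C_2 → C_1 acts by ∂[p,q,r] = [q,r] − [p,r] + [p,q]. For instance
  ∂[5,7,9] = [7,9] − [5,9] + [5,7],
  ∂[2,5,7] = [5,7] − [2,7] + [2,5].
The resulting 27×18 matrix has rank 18, and its Smith normal form has invariant factors (1,1,1,1,1,1,1,1,1,1,1,1,1,1,1,1,1,2).

From H_k ≅ ker(∂_k) / im(∂_{k+1}) we obtain:

  H_0: rank C_0 − rank ∂_1 = 9 − 8 = 1, and the invariant factors of ∂_1 are all 1, so H_0 ≅ Z.
  H_1: rank ker ∂_1 − rank ∂_2 = (27 − 8) − 18 = 1, and ∂_2 has invariant factor 2 > 1, so H_1 ≅ Z ⊕ Z/2Z.
  H_2: rank ker ∂_2 − rank ∂_3 = (18 − 18) − 0 = 0, and there is no ∂_3, so H_2 ≅ 0.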